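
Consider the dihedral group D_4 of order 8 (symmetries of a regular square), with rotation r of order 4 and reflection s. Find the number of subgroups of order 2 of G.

5

|G| = 8 and 2 | 8, so subgroups of order 2 are possible by Lagrange.
The subgroups of order 2 are: {e, r^2}; {e, r^2s}; {e, r^3s}; {e, rs}; … (5 in all).
So G has 5 subgroups of order 2.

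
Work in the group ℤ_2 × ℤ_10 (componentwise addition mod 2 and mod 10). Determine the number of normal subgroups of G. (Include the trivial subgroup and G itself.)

G is abelian, so every subgroup is normal.
G has 10 subgroups in total, hence 10 normal subgroups.

10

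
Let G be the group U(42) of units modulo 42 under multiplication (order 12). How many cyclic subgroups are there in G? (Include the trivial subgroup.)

8

Group the elements of G by the cyclic subgroup they generate; each cyclic subgroup of order d accounts for φ(d) elements.
Cyclic subgroups by order — order 1: 1; order 2: 3; order 3: 1; order 6: 3.
Total: 8.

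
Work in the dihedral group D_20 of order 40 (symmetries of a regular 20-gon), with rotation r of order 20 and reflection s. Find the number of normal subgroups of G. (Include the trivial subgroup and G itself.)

9

G has 48 subgroups. Checking conjugation-invariance by order — order 1: 1/1 normal; order 2: 1/21 normal; order 4: 1/11 normal; order 5: 1/1 normal; order 8: 0/5 normal; order 10: 1/5 normal; order 20: 3/3 normal; order 40: 1/1 normal.
Total normal subgroups: 9.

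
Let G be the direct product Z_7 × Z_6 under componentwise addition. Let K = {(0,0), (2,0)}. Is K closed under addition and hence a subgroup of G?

No

(2,0) ∈ K but its inverse (5,0) ∉ K, so K is not a subgroup.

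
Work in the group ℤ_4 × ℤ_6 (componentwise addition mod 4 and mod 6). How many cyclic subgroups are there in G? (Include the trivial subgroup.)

Group the elements of G by the cyclic subgroup they generate; each cyclic subgroup of order d accounts for φ(d) elements.
Cyclic subgroups by order — order 1: 1; order 2: 3; order 3: 1; order 4: 2; order 6: 3; order 12: 2.
Total: 12.

12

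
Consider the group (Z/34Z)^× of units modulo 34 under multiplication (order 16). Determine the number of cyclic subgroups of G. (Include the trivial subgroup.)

A cyclic subgroup of order d is generated by each of its φ(d) elements of order d, so the cyclic subgroups of order d number (#elements of order d)/φ(d).
Cyclic subgroups by order — order 1: 1; order 2: 1; order 4: 1; order 8: 1; order 16: 1.
Total: 5.

5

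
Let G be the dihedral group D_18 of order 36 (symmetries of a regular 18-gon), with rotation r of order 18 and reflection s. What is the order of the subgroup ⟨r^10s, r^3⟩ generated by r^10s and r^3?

12

|⟨r^10s⟩| = 2 and |⟨r^3⟩| = 6, so |H| is a multiple of lcm(2, 6) = 6 and divides |G| = 36.
Closing under the operation: H = {e, r^3, r^6, r^9, r^12, r^15, rs, r^4s, r^7s, r^10s, r^13s, r^16s}, so |H| = 12.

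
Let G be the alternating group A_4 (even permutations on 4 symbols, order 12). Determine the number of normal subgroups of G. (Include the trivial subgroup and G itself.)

G has 10 subgroups. Checking conjugation-invariance by order — order 1: 1/1 normal; order 2: 0/3 normal; order 3: 0/4 normal; order 4: 1/1 normal; order 12: 1/1 normal.
Total normal subgroups: 3.

3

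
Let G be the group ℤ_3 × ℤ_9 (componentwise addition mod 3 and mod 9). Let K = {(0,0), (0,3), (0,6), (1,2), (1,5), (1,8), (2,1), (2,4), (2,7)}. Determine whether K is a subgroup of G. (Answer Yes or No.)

Yes

|K| = 9 divides |G| = 27, consistent with Lagrange.
K contains the identity, every element's inverse is in K, and K is closed under +: it is a subgroup.
In fact K = ⟨(2,4)⟩.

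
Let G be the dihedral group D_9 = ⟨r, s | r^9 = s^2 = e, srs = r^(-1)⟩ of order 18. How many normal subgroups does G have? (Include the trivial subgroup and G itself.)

4

G has 16 subgroups. Checking conjugation-invariance by order — order 1: 1/1 normal; order 2: 0/9 normal; order 3: 1/1 normal; order 6: 0/3 normal; order 9: 1/1 normal; order 18: 1/1 normal.
Total normal subgroups: 4.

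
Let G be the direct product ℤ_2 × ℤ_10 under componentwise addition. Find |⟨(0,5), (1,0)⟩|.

4

|⟨(0,5)⟩| = 2 and |⟨(1,0)⟩| = 2, so |H| is a multiple of lcm(2, 2) = 2 and divides |G| = 20.
Closing under the operation: H = {(0,0), (0,5), (1,0), (1,5)}, so |H| = 4.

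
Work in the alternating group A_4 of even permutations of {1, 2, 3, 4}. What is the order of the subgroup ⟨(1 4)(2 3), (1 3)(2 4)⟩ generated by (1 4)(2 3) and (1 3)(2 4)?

|⟨(1 4)(2 3)⟩| = 2 and |⟨(1 3)(2 4)⟩| = 2, so |H| is a multiple of lcm(2, 2) = 2 and divides |G| = 12.
Closing under the operation: H = {e, (1 2)(3 4), (1 3)(2 4), (1 4)(2 3)}, so |H| = 4.

4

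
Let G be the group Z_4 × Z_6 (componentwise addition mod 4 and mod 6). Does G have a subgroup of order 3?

Yes

3 | 24. A subgroup of order 3 is {(0,0), (0,2), (0,4)}.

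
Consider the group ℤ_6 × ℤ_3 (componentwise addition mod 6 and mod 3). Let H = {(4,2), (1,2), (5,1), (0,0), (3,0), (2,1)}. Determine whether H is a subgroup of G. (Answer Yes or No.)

|H| = 6 divides |G| = 18, consistent with Lagrange.
H contains the identity, every element's inverse is in H, and H is closed under +: it is a subgroup.
In fact H = ⟨(1,2)⟩.

Yes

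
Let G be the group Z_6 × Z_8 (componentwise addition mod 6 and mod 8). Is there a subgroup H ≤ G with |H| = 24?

24 | 48. A subgroup of order 24 is {(0,0), (0,1), (0,2), (0,3), (0,4), (0,5), (0,6), (0,7), (2,0), (2,1), (2,2), (2,3), (2,4), (2,5), (2,6), (2,7), (4,0), (4,1), (4,2), (4,3), (4,4), (4,5), (4,6), (4,7)}.

Yes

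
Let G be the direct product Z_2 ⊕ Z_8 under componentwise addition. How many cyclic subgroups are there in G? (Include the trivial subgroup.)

8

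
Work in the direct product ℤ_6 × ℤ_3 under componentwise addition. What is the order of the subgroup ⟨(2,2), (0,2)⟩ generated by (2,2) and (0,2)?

9

|⟨(2,2)⟩| = 3 and |⟨(0,2)⟩| = 3, so |H| is a multiple of lcm(3, 3) = 3 and divides |G| = 18.
Closing under the operation: H = {(0,0), (0,1), (0,2), (2,0), (2,1), (2,2), (4,0), (4,1), (4,2)}, so |H| = 9.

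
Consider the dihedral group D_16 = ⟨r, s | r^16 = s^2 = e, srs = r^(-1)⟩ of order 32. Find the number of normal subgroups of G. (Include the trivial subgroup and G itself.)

8

G has 36 subgroups. Checking conjugation-invariance by order — order 1: 1/1 normal; order 2: 1/17 normal; order 4: 1/9 normal; order 8: 1/5 normal; order 16: 3/3 normal; order 32: 1/1 normal.
Total normal subgroups: 8.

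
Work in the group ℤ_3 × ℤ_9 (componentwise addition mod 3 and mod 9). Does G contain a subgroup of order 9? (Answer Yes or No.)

9 | 27. A subgroup of order 9 is {(0,0), (0,1), (0,2), (0,3), (0,4), (0,5), (0,6), (0,7), (0,8)}.

Yes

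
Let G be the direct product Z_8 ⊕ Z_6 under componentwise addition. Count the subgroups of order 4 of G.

|G| = 48 and 4 | 48, so subgroups of order 4 are possible by Lagrange.
The subgroups of order 4 are: {(0,0), (0,3), (4,0), (4,3)}; {(0,0), (2,0), (4,0), (6,0)}; {(0,0), (2,3), (4,0), (6,3)}.
So G has 3 subgroups of order 4.

3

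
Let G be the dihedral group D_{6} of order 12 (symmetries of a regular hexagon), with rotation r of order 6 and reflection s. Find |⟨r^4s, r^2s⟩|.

|⟨r^4s⟩| = 2 and |⟨r^2s⟩| = 2, so |H| is a multiple of lcm(2, 2) = 2 and divides |G| = 12.
Closing under the operation: H = {e, r^2, r^4, s, r^2s, r^4s}, so |H| = 6.

6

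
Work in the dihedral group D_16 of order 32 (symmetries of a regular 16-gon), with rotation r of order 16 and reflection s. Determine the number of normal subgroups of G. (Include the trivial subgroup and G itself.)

8

G has 36 subgroups. Checking conjugation-invariance by order — order 1: 1/1 normal; order 2: 1/17 normal; order 4: 1/9 normal; order 8: 1/5 normal; order 16: 3/3 normal; order 32: 1/1 normal.
Total normal subgroups: 8.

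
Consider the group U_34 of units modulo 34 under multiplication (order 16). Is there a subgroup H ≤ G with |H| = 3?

No

3 does not divide |G| = 16, so by Lagrange no subgroup of order 3 exists.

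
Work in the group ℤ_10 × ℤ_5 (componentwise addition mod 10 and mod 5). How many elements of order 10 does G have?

24

An element (a,b) has order lcm(ord(a), ord(b)); count pairs with lcm equal to 10.
Enumerating gives 24 such elements.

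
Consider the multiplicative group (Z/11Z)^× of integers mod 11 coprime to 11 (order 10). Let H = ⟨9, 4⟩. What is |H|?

5

|⟨9⟩| = 5 and |⟨4⟩| = 5, so |H| is a multiple of lcm(5, 5) = 5 and divides |G| = 10.
Closing under the operation: H = {1, 3, 4, 5, 9}, so |H| = 5.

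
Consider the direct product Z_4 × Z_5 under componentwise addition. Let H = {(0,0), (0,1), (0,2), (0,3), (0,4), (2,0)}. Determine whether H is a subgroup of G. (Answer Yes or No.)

No

|H| = 6 does not divide |G| = 20, so by Lagrange H is not a subgroup.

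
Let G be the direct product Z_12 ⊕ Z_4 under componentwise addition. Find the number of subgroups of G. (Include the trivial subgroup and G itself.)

30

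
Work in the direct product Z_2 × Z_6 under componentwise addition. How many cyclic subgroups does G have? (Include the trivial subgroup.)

A cyclic subgroup of order d is generated by each of its φ(d) elements of order d, so the cyclic subgroups of order d number (#elements of order d)/φ(d).
Cyclic subgroups by order — order 1: 1; order 2: 3; order 3: 1; order 6: 3.
Total: 8.

8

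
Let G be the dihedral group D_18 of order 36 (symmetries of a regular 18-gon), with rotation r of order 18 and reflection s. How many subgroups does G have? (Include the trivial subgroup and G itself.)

|G| = 36, so by Lagrange every subgroup order divides 36. Divisors: 1, 2, 3, 4, 6, 9, 12, 18, 36.
Subgroups by order — order 1: 1; order 2: 19; order 3: 1; order 4: 9; order 6: 7; order 9: 1; order 12: 3; order 18: 3; order 36: 1.
Total: 1 + 19 + 1 + 9 + 7 + 1 + 3 + 3 + 1 = 45.

45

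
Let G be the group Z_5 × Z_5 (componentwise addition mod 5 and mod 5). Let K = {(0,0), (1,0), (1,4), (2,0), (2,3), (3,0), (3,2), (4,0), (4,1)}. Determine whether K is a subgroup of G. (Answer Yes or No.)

No

|K| = 9 does not divide |G| = 25, so by Lagrange K is not a subgroup.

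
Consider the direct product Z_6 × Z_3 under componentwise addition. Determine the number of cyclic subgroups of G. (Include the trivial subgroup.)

10

A cyclic subgroup of order d is generated by each of its φ(d) elements of order d, so the cyclic subgroups of order d number (#elements of order d)/φ(d).
Cyclic subgroups by order — order 1: 1; order 2: 1; order 3: 4; order 6: 4.
Total: 10.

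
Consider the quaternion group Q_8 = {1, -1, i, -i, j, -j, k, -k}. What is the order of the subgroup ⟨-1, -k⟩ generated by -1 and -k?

|⟨-1⟩| = 2 and |⟨-k⟩| = 4, so |H| is a multiple of lcm(2, 4) = 4 and divides |G| = 8.
Closing under the operation: H = {1, -1, k, -k}, so |H| = 4.

4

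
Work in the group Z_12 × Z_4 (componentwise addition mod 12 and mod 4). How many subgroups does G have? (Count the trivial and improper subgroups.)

30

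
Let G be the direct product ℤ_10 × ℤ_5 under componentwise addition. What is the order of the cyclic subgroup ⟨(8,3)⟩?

5

The order of (8,3) in Z_10 × Z_5 is lcm(ord(8) in Z_10, ord(3) in Z_5).
ord(8) = 5 and ord(3) = 5, so |⟨(8,3)⟩| = lcm(5, 5) = 5.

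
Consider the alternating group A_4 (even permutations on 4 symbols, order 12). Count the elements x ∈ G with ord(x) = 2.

The elements of order 2 are: (1 2)(3 4), (1 3)(2 4), (1 4)(2 3).
That's 3.

3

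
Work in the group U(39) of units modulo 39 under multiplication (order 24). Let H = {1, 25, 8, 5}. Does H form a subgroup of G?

Yes

|H| = 4 divides |G| = 24, consistent with Lagrange.
H contains the identity, every element's inverse is in H, and H is closed under ·: it is a subgroup.
In fact H = ⟨8⟩.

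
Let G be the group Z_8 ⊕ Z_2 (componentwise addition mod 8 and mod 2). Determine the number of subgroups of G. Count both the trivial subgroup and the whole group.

|G| = 16, so by Lagrange every subgroup order divides 16. Divisors: 1, 2, 4, 8, 16.
Subgroups by order — order 1: 1; order 2: 3; order 4: 3; order 8: 3; order 16: 1.
Total: 1 + 3 + 3 + 3 + 1 = 11.

11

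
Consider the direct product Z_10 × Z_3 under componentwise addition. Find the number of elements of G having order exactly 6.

An element (a,b) has order lcm(ord(a), ord(b)); count pairs with lcm equal to 6.
Enumerating gives 2 such elements.

2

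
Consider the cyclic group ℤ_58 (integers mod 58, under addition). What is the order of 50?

In ℤ_58, the order of an element a is n/gcd(a, n).
gcd(50, 58) = 2, so |⟨50⟩| = 58/2 = 29.

29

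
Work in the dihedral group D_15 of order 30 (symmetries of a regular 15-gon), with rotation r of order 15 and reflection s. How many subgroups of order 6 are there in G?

5

|G| = 30 and 6 | 30, so subgroups of order 6 are possible by Lagrange.
The subgroups of order 6 are: {e, r^5, r^10, s, r^5s, r^10s}; {e, r^5, r^10, rs, r^6s, r^11s}; {e, r^5, r^10, r^2s, r^7s, r^12s}; {e, r^5, r^10, r^3s, r^8s, r^13s}; … (5 in all).
So G has 5 subgroups of order 6.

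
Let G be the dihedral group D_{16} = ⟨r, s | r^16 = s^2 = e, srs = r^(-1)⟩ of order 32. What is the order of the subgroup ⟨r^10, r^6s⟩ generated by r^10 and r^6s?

|⟨r^10⟩| = 8 and |⟨r^6s⟩| = 2, so |H| is a multiple of lcm(8, 2) = 8 and divides |G| = 32.
Closing under the operation: H = {e, r^2, r^4, r^6, r^8, r^10, r^12, r^14, s, r^2s, r^4s, r^6s, r^8s, r^10s, r^12s, r^14s}, so |H| = 16.

16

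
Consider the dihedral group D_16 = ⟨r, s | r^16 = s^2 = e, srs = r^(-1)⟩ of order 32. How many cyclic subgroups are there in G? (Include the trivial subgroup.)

21

A cyclic subgroup of order d is generated by each of its φ(d) elements of order d, so the cyclic subgroups of order d number (#elements of order d)/φ(d).
Cyclic subgroups by order — order 1: 1; order 2: 17; order 4: 1; order 8: 1; order 16: 1.
Total: 21.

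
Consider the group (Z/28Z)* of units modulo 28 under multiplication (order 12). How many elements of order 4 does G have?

No element of G has order 4 (even though 4 | 12).

0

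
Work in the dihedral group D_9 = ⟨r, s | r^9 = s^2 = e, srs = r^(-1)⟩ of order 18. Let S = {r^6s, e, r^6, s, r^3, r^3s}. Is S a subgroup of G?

Yes

|S| = 6 divides |G| = 18, consistent with Lagrange.
S contains the identity, every element's inverse is in S, and S is closed under ·: it is a subgroup.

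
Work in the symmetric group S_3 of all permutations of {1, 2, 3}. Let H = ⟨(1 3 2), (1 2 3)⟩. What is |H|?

|⟨(1 3 2)⟩| = 3 and |⟨(1 2 3)⟩| = 3, so |H| is a multiple of lcm(3, 3) = 3 and divides |G| = 6.
Closing under the operation: H = {e, (1 2 3), (1 3 2)}, so |H| = 3.

3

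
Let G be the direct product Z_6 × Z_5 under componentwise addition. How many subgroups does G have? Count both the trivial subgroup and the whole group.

8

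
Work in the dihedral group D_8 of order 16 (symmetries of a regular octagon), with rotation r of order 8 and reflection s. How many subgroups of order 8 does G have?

3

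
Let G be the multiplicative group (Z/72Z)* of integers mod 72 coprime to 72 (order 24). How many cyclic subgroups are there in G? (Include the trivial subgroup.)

16

A cyclic subgroup of order d is generated by each of its φ(d) elements of order d, so the cyclic subgroups of order d number (#elements of order d)/φ(d).
Cyclic subgroups by order — order 1: 1; order 2: 7; order 3: 1; order 6: 7.
Total: 16.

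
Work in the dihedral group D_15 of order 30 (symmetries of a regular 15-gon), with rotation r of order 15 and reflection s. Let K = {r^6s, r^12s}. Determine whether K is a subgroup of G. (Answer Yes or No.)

The identity e ∉ K, so K is not a subgroup.

No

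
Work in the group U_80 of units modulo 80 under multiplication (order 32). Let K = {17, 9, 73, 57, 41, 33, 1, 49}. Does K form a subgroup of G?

|K| = 8 divides |G| = 32, consistent with Lagrange.
K contains the identity, every element's inverse is in K, and K is closed under ·: it is a subgroup.

Yes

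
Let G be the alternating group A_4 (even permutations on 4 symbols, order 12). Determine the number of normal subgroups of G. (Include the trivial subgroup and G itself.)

G has 10 subgroups. Checking conjugation-invariance by order — order 1: 1/1 normal; order 2: 0/3 normal; order 3: 0/4 normal; order 4: 1/1 normal; order 12: 1/1 normal.
Total normal subgroups: 3.

3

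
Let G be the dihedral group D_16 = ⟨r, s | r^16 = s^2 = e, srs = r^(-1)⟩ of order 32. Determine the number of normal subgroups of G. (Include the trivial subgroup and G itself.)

G has 36 subgroups. Checking conjugation-invariance by order — order 1: 1/1 normal; order 2: 1/17 normal; order 4: 1/9 normal; order 8: 1/5 normal; order 16: 3/3 normal; order 32: 1/1 normal.
Total normal subgroups: 8.

8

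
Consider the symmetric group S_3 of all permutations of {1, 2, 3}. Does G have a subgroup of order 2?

Yes

2 | 6. A subgroup of order 2 is {e, (1 2)}.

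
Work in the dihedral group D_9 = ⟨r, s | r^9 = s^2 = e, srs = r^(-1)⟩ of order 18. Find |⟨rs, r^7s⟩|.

6

|⟨rs⟩| = 2 and |⟨r^7s⟩| = 2, so |H| is a multiple of lcm(2, 2) = 2 and divides |G| = 18.
Closing under the operation: H = {e, r^3, r^6, rs, r^4s, r^7s}, so |H| = 6.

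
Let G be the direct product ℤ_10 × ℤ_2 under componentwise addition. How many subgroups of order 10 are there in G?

|G| = 20 and 10 | 20, so subgroups of order 10 are possible by Lagrange.
The subgroups of order 10 are: {(0,0), (0,1), (2,0), (2,1), (4,0), (4,1), (6,0), (6,1), (8,0), (8,1)}; {(0,0), (1,0), (2,0), (3,0), (4,0), (5,0), (6,0), (7,0), (8,0), (9,0)}; {(0,0), (1,1), (2,0), (3,1), (4,0), (5,1), (6,0), (7,1), (8,0), (9,1)}.
So G has 3 subgroups of order 10.

3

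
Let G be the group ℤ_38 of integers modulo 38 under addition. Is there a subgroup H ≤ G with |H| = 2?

2 | 38. A subgroup of order 2 is {0, 19}.

Yes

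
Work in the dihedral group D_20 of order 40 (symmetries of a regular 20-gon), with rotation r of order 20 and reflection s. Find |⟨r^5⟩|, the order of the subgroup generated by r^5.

Computing powers of r^5: the smallest k with (r^5)^k = e is k = 4.

4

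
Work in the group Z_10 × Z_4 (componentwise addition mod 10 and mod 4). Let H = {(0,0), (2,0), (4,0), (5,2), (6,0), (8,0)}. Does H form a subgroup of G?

No

|H| = 6 does not divide |G| = 40, so by Lagrange H is not a subgroup.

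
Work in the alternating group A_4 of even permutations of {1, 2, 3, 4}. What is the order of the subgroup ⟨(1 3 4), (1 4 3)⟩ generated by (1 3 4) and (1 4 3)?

|⟨(1 3 4)⟩| = 3 and |⟨(1 4 3)⟩| = 3, so |H| is a multiple of lcm(3, 3) = 3 and divides |G| = 12.
Closing under the operation: H = {e, (1 3 4), (1 4 3)}, so |H| = 3.

3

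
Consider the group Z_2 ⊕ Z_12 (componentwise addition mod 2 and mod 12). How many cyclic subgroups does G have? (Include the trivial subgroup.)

Group the elements of G by the cyclic subgroup they generate; each cyclic subgroup of order d accounts for φ(d) elements.
Cyclic subgroups by order — order 1: 1; order 2: 3; order 3: 1; order 4: 2; order 6: 3; order 12: 2.
Total: 12.

12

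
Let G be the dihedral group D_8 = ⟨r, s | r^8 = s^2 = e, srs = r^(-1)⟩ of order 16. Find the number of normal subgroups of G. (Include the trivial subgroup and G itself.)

7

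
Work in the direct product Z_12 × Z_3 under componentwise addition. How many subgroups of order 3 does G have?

4

|G| = 36 and 3 | 36, so subgroups of order 3 are possible by Lagrange.
The subgroups of order 3 are: {(0,0), (0,1), (0,2)}; {(0,0), (4,0), (8,0)}; {(0,0), (4,1), (8,2)}; {(0,0), (4,2), (8,1)}.
So G has 4 subgroups of order 3.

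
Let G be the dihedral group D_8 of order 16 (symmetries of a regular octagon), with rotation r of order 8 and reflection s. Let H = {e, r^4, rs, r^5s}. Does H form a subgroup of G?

Yes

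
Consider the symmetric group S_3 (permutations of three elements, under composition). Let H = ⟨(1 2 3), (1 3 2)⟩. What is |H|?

3

|⟨(1 2 3)⟩| = 3 and |⟨(1 3 2)⟩| = 3, so |H| is a multiple of lcm(3, 3) = 3 and divides |G| = 6.
Closing under the operation: H = {e, (1 2 3), (1 3 2)}, so |H| = 3.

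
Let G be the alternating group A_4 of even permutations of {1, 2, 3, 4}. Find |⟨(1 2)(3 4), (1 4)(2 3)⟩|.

4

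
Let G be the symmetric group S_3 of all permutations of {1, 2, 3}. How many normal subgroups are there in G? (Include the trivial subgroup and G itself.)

G has 6 subgroups. Checking conjugation-invariance by order — order 1: 1/1 normal; order 2: 0/3 normal; order 3: 1/1 normal; order 6: 1/1 normal.
Total normal subgroups: 3.

3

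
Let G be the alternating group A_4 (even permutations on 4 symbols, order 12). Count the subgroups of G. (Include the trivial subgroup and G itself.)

|G| = 12, so by Lagrange every subgroup order divides 12. Divisors: 1, 2, 3, 4, 6, 12.
Subgroups by order — order 1: 1; order 2: 3; order 3: 4; order 4: 1; order 6: 0; order 12: 1.
Total: 1 + 3 + 4 + 1 + 0 + 1 = 10.

10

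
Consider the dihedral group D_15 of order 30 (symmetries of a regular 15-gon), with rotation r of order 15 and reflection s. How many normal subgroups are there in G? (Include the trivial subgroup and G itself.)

G has 28 subgroups. Checking conjugation-invariance by order — order 1: 1/1 normal; order 2: 0/15 normal; order 3: 1/1 normal; order 5: 1/1 normal; order 6: 0/5 normal; order 10: 0/3 normal; order 15: 1/1 normal; order 30: 1/1 normal.
Total normal subgroups: 5.

5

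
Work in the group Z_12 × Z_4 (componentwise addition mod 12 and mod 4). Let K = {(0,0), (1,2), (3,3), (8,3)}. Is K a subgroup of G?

No

(1,2) ∈ K but its inverse (11,2) ∉ K, so K is not a subgroup.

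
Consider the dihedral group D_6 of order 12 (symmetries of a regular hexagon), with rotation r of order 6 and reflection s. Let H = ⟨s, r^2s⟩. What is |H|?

6

|⟨s⟩| = 2 and |⟨r^2s⟩| = 2, so |H| is a multiple of lcm(2, 2) = 2 and divides |G| = 12.
Closing under the operation: H = {e, r^2, r^4, s, r^2s, r^4s}, so |H| = 6.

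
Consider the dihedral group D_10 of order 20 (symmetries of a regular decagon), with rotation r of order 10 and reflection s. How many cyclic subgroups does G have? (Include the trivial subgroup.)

14

Group the elements of G by the cyclic subgroup they generate; each cyclic subgroup of order d accounts for φ(d) elements.
Cyclic subgroups by order — order 1: 1; order 2: 11; order 5: 1; order 10: 1.
Total: 14.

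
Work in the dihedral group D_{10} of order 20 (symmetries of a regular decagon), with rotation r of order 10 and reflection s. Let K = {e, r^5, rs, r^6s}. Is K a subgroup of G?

Yes

|K| = 4 divides |G| = 20, consistent with Lagrange.
K contains the identity, every element's inverse is in K, and K is closed under ·: it is a subgroup.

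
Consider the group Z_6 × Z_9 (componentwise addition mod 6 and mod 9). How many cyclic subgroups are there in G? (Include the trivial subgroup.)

16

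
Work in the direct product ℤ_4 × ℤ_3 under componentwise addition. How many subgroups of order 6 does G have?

|G| = 12 and 6 | 12, so subgroups of order 6 are possible by Lagrange.
The subgroups of order 6 are: {(0,0), (0,1), (0,2), (2,0), (2,1), (2,2)}.
So G has 1 subgroup of order 6.

1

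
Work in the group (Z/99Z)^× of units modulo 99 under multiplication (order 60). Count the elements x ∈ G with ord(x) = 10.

12

Enumerating element orders in G gives 12 elements of order 10.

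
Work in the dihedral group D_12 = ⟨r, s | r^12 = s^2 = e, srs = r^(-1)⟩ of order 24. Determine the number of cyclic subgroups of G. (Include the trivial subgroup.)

18

Group the elements of G by the cyclic subgroup they generate; each cyclic subgroup of order d accounts for φ(d) elements.
Cyclic subgroups by order — order 1: 1; order 2: 13; order 3: 1; order 4: 1; order 6: 1; order 12: 1.
Total: 18.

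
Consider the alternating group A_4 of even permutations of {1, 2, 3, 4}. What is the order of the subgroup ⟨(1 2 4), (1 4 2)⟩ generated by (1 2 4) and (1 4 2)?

|⟨(1 2 4)⟩| = 3 and |⟨(1 4 2)⟩| = 3, so |H| is a multiple of lcm(3, 3) = 3 and divides |G| = 12.
Closing under the operation: H = {e, (1 2 4), (1 4 2)}, so |H| = 3.

3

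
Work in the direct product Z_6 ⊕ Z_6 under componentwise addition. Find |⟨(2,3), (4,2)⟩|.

|⟨(2,3)⟩| = 6 and |⟨(4,2)⟩| = 3, so |H| is a multiple of lcm(6, 3) = 6 and divides |G| = 36.
Closing under the operation: H = {(0,0), (0,1), (0,2), (0,3), (0,4), (0,5), (2,0), (2,1), (2,2), (2,3), (2,4), (2,5), (4,0), (4,1), (4,2), (4,3), (4,4), (4,5)}, so |H| = 18.

18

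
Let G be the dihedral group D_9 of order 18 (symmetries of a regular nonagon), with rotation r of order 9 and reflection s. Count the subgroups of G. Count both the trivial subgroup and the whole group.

|G| = 18, so by Lagrange every subgroup order divides 18. Divisors: 1, 2, 3, 6, 9, 18.
Subgroups by order — order 1: 1; order 2: 9; order 3: 1; order 6: 3; order 9: 1; order 18: 1.
Total: 1 + 9 + 1 + 3 + 1 + 1 = 16.

16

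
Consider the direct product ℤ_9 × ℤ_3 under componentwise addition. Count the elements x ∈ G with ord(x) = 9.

18

An element (a,b) has order lcm(ord(a), ord(b)); count pairs with lcm equal to 9.
Enumerating gives 18 such elements.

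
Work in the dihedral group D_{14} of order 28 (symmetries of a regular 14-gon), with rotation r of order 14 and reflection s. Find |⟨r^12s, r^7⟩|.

4

|⟨r^12s⟩| = 2 and |⟨r^7⟩| = 2, so |H| is a multiple of lcm(2, 2) = 2 and divides |G| = 28.
Closing under the operation: H = {e, r^7, r^5s, r^12s}, so |H| = 4.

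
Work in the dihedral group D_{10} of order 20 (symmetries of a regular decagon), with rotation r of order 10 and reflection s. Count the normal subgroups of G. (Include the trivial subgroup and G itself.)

G has 22 subgroups. Checking conjugation-invariance by order — order 1: 1/1 normal; order 2: 1/11 normal; order 4: 0/5 normal; order 5: 1/1 normal; order 10: 3/3 normal; order 20: 1/1 normal.
Total normal subgroups: 7.

7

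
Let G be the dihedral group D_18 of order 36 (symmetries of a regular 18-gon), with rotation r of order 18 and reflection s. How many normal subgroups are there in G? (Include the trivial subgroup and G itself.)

9

G has 45 subgroups. Checking conjugation-invariance by order — order 1: 1/1 normal; order 2: 1/19 normal; order 3: 1/1 normal; order 4: 0/9 normal; order 6: 1/7 normal; order 9: 1/1 normal; order 12: 0/3 normal; order 18: 3/3 normal; order 36: 1/1 normal.
Total normal subgroups: 9.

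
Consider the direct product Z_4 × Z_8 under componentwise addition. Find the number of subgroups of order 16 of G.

3

|G| = 32 and 16 | 32, so subgroups of order 16 are possible by Lagrange.
The subgroups of order 16 are: {(0,0), (0,1), (0,2), (0,3), (0,4), (0,5), (0,6), (0,7), (2,0), (2,1), (2,2), (2,3), (2,4), (2,5), (2,6), (2,7)}; {(0,0), (0,2), (0,4), (0,6), (1,0), (1,2), (1,4), (1,6), (2,0), (2,2), (2,4), (2,6), (3,0), (3,2), (3,4), (3,6)}; {(0,0), (0,2), (0,4), (0,6), (1,1), (1,3), (1,5), (1,7), (2,0), (2,2), (2,4), (2,6), (3,1), (3,3), (3,5), (3,7)}.
So G has 3 subgroups of order 16.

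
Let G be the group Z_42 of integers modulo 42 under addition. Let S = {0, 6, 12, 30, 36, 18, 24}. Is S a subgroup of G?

Yes

|S| = 7 divides |G| = 42, consistent with Lagrange.
S contains the identity, every element's inverse is in S, and S is closed under +: it is a subgroup.
In fact S = ⟨18⟩.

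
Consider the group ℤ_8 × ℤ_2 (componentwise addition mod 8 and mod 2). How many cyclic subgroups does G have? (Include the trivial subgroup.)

A cyclic subgroup of order d is generated by each of its φ(d) elements of order d, so the cyclic subgroups of order d number (#elements of order d)/φ(d).
Cyclic subgroups by order — order 1: 1; order 2: 3; order 4: 2; order 8: 2.
Total: 8.

8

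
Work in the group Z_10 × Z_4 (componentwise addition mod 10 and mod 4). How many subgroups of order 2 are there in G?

|G| = 40 and 2 | 40, so subgroups of order 2 are possible by Lagrange.
The subgroups of order 2 are: {(0,0), (0,2)}; {(0,0), (5,0)}; {(0,0), (5,2)}.
So G has 3 subgroups of order 2.

3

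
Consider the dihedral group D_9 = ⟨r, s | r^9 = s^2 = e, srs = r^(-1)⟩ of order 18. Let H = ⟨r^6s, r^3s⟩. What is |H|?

|⟨r^6s⟩| = 2 and |⟨r^3s⟩| = 2, so |H| is a multiple of lcm(2, 2) = 2 and divides |G| = 18.
Closing under the operation: H = {e, r^3, r^6, s, r^3s, r^6s}, so |H| = 6.

6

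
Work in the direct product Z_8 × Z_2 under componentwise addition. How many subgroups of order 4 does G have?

3

|G| = 16 and 4 | 16, so subgroups of order 4 are possible by Lagrange.
The subgroups of order 4 are: {(0,0), (0,1), (4,0), (4,1)}; {(0,0), (2,0), (4,0), (6,0)}; {(0,0), (2,1), (4,0), (6,1)}.
So G has 3 subgroups of order 4.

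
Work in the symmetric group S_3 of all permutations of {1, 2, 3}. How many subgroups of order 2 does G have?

3

|G| = 6 and 2 | 6, so subgroups of order 2 are possible by Lagrange.
The subgroups of order 2 are: {e, (1 2)}; {e, (1 3)}; {e, (2 3)}.
So G has 3 subgroups of order 2.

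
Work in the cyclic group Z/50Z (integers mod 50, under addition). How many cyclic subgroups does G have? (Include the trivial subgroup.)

6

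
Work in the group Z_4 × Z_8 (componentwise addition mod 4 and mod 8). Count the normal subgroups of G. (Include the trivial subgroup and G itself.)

22

G is abelian, so every subgroup is normal.
G has 22 subgroups in total, hence 22 normal subgroups.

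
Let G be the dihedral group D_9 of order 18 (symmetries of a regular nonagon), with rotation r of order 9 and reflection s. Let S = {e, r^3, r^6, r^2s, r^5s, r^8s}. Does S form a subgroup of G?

|S| = 6 divides |G| = 18, consistent with Lagrange.
S contains the identity, every element's inverse is in S, and S is closed under ·: it is a subgroup.

Yes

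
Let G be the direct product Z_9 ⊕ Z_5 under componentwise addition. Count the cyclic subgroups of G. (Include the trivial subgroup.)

Each element a generates a cyclic subgroup ⟨a⟩; distinct elements may generate the same one (a cyclic group of order d has φ(d) generators).
Cyclic subgroups by order — order 1: 1; order 3: 1; order 5: 1; order 9: 1; order 15: 1; order 45: 1.
Total: 6.

6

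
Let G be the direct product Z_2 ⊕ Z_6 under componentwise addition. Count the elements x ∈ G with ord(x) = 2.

An element (a,b) has order lcm(ord(a), ord(b)); count pairs with lcm equal to 2.
Enumerating gives 3 such elements.

3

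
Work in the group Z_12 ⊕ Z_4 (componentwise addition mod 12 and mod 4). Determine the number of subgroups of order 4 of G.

7

|G| = 48 and 4 | 48, so subgroups of order 4 are possible by Lagrange.
The subgroups of order 4 are: {(0,0), (0,1), (0,2), (0,3)}; {(0,0), (0,2), (6,0), (6,2)}; {(0,0), (0,2), (6,1), (6,3)}; {(0,0), (3,0), (6,0), (9,0)}; … (7 in all).
So G has 7 subgroups of order 4.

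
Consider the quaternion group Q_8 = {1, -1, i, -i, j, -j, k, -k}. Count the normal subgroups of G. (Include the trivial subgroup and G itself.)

6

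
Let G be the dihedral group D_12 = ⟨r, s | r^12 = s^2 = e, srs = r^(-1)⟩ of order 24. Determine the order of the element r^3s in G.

Computing powers of r^3s: the smallest k with (r^3s)^k = e is k = 2.

2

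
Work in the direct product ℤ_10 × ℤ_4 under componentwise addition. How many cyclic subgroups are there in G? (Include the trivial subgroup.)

12

Each element a generates a cyclic subgroup ⟨a⟩; distinct elements may generate the same one (a cyclic group of order d has φ(d) generators).
Cyclic subgroups by order — order 1: 1; order 2: 3; order 4: 2; order 5: 1; order 10: 3; order 20: 2.
Total: 12.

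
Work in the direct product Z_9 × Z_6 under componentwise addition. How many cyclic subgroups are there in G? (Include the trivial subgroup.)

Group the elements of G by the cyclic subgroup they generate; each cyclic subgroup of order d accounts for φ(d) elements.
Cyclic subgroups by order — order 1: 1; order 2: 1; order 3: 4; order 6: 4; order 9: 3; order 18: 3.
Total: 16.

16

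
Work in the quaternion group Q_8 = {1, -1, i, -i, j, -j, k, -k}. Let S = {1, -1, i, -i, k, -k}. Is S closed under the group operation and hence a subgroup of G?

|S| = 6 does not divide |G| = 8, so by Lagrange S is not a subgroup.

No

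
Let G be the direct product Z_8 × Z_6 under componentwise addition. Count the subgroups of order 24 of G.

3

|G| = 48 and 24 | 48, so subgroups of order 24 are possible by Lagrange.
The subgroups of order 24 are: {(0,0), (0,1), (0,2), (0,3), (0,4), (0,5), (2,0), (2,1), (2,2), (2,3), (2,4), (2,5), (4,0), (4,1), (4,2), (4,3), (4,4), (4,5), (6,0), (6,1), (6,2), (6,3), (6,4), (6,5)}; {(0,0), (0,2), (0,4), (1,0), (1,2), (1,4), (2,0), (2,2), (2,4), (3,0), (3,2), (3,4), (4,0), (4,2), (4,4), (5,0), (5,2), (5,4), (6,0), (6,2), (6,4), (7,0), (7,2), (7,4)}; {(0,0), (0,2), (0,4), (1,1), (1,3), (1,5), (2,0), (2,2), (2,4), (3,1), (3,3), (3,5), (4,0), (4,2), (4,4), (5,1), (5,3), (5,5), (6,0), (6,2), (6,4), (7,1), (7,3), (7,5)}.
So G has 3 subgroups of order 24.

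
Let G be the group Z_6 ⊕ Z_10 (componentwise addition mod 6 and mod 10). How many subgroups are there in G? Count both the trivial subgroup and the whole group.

20

|G| = 60, so by Lagrange every subgroup order divides 60. Divisors: 1, 2, 3, 4, 5, 6, 10, 12, 15, 20, 30, 60.
Subgroups by order — order 1: 1; order 2: 3; order 3: 1; order 4: 1; order 5: 1; order 6: 3; order 10: 3; order 12: 1; order 15: 1; order 20: 1; order 30: 3; order 60: 1.
Total: 1 + 3 + 1 + 1 + 1 + 3 + 3 + 1 + 1 + 1 + 3 + 1 = 20.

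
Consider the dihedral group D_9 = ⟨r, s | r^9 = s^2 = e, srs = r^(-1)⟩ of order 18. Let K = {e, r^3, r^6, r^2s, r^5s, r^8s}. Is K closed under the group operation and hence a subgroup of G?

Yes

|K| = 6 divides |G| = 18, consistent with Lagrange.
K contains the identity, every element's inverse is in K, and K is closed under ·: it is a subgroup.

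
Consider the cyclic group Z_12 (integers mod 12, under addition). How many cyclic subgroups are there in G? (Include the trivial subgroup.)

Each element a generates a cyclic subgroup ⟨a⟩; distinct elements may generate the same one (a cyclic group of order d has φ(d) generators).
Cyclic subgroups by order — order 1: 1; order 2: 1; order 3: 1; order 4: 1; order 6: 1; order 12: 1.
Total: 6.

6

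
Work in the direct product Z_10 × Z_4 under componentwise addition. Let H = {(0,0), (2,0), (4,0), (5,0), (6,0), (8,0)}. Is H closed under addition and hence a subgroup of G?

No

|H| = 6 does not divide |G| = 40, so by Lagrange H is not a subgroup.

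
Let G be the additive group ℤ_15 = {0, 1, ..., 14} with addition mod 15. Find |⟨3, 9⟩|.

|⟨3⟩| = 5 and |⟨9⟩| = 5, so |H| is a multiple of lcm(5, 5) = 5 and divides |G| = 15.
Closing under the operation: H = {0, 3, 6, 9, 12}, so |H| = 5.

5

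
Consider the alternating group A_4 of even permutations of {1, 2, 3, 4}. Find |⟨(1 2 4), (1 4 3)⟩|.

|⟨(1 2 4)⟩| = 3 and |⟨(1 4 3)⟩| = 3, so |H| is a multiple of lcm(3, 3) = 3 and divides |G| = 12.
Closing {(1 2 4), (1 4 3)} under the group operation gives all of G, so |H| = 12.

12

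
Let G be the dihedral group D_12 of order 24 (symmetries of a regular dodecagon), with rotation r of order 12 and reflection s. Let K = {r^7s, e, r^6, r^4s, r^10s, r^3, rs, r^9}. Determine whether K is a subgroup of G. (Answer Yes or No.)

|K| = 8 divides |G| = 24, consistent with Lagrange.
K contains the identity, every element's inverse is in K, and K is closed under ·: it is a subgroup.

Yes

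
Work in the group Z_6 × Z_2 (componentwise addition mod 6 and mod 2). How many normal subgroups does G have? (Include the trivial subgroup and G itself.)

G is abelian, so every subgroup is normal.
G has 10 subgroups in total, hence 10 normal subgroups.

10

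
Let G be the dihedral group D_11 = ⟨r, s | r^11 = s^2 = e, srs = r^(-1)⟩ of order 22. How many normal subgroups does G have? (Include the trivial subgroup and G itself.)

G has 14 subgroups. Checking conjugation-invariance by order — order 1: 1/1 normal; order 2: 0/11 normal; order 11: 1/1 normal; order 22: 1/1 normal.
Total normal subgroups: 3.

3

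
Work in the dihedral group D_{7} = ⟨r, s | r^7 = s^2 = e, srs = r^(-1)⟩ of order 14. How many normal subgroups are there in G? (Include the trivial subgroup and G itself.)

G has 10 subgroups. Checking conjugation-invariance by order — order 1: 1/1 normal; order 2: 0/7 normal; order 7: 1/1 normal; order 14: 1/1 normal.
Total normal subgroups: 3.

3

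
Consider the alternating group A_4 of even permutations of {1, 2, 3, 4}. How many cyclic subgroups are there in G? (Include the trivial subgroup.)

Each element a generates a cyclic subgroup ⟨a⟩; distinct elements may generate the same one (a cyclic group of order d has φ(d) generators).
Cyclic subgroups by order — order 1: 1; order 2: 3; order 3: 4.
Total: 8.

8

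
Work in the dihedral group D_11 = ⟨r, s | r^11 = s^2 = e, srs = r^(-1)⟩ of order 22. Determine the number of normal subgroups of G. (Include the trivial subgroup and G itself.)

3

G has 14 subgroups. Checking conjugation-invariance by order — order 1: 1/1 normal; order 2: 0/11 normal; order 11: 1/1 normal; order 22: 1/1 normal.
Total normal subgroups: 3.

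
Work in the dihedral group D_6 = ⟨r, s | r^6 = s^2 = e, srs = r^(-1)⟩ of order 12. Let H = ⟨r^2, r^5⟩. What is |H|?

|⟨r^2⟩| = 3 and |⟨r^5⟩| = 6, so |H| is a multiple of lcm(3, 6) = 6 and divides |G| = 12.
Closing under the operation: H = {e, r, r^2, r^3, r^4, r^5}, so |H| = 6.

6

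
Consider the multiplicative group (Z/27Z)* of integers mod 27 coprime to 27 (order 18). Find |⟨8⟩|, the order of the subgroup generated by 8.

6

Compute successive powers of 8 mod 27: 8, 10, 26, 19, 17, 1; 8^6 ≡ 1 (mod 27).
So |⟨8⟩| = 6.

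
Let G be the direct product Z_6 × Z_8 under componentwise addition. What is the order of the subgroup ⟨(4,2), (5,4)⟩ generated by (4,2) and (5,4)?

24

|⟨(4,2)⟩| = 12 and |⟨(5,4)⟩| = 6, so |H| is a multiple of lcm(12, 6) = 12 and divides |G| = 48.
Closing under the operation: H = {(0,0), (0,2), (0,4), (0,6), (1,0), (1,2), (1,4), (1,6), (2,0), (2,2), (2,4), (2,6), (3,0), (3,2), (3,4), (3,6), (4,0), (4,2), (4,4), (4,6), (5,0), (5,2), (5,4), (5,6)}, so |H| = 24.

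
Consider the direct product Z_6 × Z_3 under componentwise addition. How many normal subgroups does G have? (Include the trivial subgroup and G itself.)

12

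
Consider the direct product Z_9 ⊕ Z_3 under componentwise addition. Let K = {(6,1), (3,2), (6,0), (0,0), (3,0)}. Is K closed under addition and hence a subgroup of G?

No

|K| = 5 does not divide |G| = 27, so by Lagrange K is not a subgroup.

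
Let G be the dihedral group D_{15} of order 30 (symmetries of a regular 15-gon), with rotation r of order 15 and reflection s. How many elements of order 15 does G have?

The elements of order 15 are: r, r^2, r^4, r^7, r^8, r^11, r^13, r^14.
That's 8.

8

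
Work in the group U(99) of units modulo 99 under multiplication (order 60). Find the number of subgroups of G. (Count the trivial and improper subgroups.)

20

|G| = 60, so by Lagrange every subgroup order divides 60. Divisors: 1, 2, 3, 4, 5, 6, 10, 12, 15, 20, 30, 60.
Subgroups by order — order 1: 1; order 2: 3; order 3: 1; order 4: 1; order 5: 1; order 6: 3; order 10: 3; order 12: 1; order 15: 1; order 20: 1; order 30: 3; order 60: 1.
Total: 1 + 3 + 1 + 1 + 1 + 3 + 3 + 1 + 1 + 1 + 3 + 1 = 20.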